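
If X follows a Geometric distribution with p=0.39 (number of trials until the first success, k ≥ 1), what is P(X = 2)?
0.237900

We have X ~ Geometric(p=0.39) (number of trials until the first success, k ≥ 1).

For a Geometric distribution, the PMF gives us the probability of each outcome.

Using the PMF formula:
P(X = 2) = 0.237900

Rounded to 4 decimal places: 0.2379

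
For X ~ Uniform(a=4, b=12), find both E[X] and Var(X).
E[X] = 8.0000, Var(X) = 5.3333

We have X ~ Uniform(a=4, b=12).

For a Uniform distribution with a=4, b=12:

Expected value:
E[X] = 8.0000

Variance:
Var(X) = 5.3333

Standard deviation:
σ = √Var(X) = 2.3094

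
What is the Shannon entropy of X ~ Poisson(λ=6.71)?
2.3571 nats

We have X ~ Poisson(λ=6.71).

The Shannon entropy measures the uncertainty or information content of the distribution.

For a Poisson distribution with λ=6.71:
H(X) = 2.3571 nats

(In bits, this would be 3.4006 bits.)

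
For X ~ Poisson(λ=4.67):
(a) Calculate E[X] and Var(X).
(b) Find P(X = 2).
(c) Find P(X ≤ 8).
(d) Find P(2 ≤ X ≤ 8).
(a) E[X] = 4.6700, Var(X) = 4.6700
(b) P(X = 2) = 0.102199
(c) P(X ≤ 8) = 0.951339
(d) P(2 ≤ X ≤ 8) = 0.898198

We have X ~ Poisson(λ=4.67).

(a) Moments:
E[X] = 4.6700
Var(X) = 4.6700
σ = √Var(X) = 2.1610

(b) Point probability using PMF:
P(X = 2) = 0.102199

(c) Cumulative probability using CDF:
P(X ≤ 8) = F(8) = 0.951339

(d) Range probability:
P(2 ≤ X ≤ 8) = P(X ≤ 8) - P(X ≤ 1)
                   = F(8) - F(1)
                   = 0.951339 - 0.053141
                   = 0.898198

This means approximately 89.8% of outcomes fall in the interval [2, 8].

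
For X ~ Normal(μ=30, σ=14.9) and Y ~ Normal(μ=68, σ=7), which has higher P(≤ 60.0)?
X has higher probability (P(X ≤ 60.0) = 0.9780 > P(Y ≤ 60.0) = 0.1265)

Compute P(≤ 60.0) for each distribution:

X ~ Normal(μ=30, σ=14.9):
P(X ≤ 60.0) = 0.9780

Y ~ Normal(μ=68, σ=7):
P(Y ≤ 60.0) = 0.1265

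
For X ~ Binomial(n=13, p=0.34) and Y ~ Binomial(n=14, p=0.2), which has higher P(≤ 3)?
Y has higher probability (P(Y ≤ 3) = 0.6982 > P(X ≤ 3) = 0.3043)

Compute P(≤ 3) for each distribution:

X ~ Binomial(n=13, p=0.34):
P(X ≤ 3) = 0.3043

Y ~ Binomial(n=14, p=0.2):
P(Y ≤ 3) = 0.6982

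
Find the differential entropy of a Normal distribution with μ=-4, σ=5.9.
3.1939 nats

We have X ~ Normal(μ=-4, σ=5.9).

The differential entropy measures the uncertainty or information content of the distribution.

For a Normal distribution with μ=-4, σ=5.9:
h(X) = 3.1939 nats

(In bits, this would be 4.6078 bits.)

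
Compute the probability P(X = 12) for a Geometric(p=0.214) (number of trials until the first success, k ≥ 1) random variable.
0.015138

We have X ~ Geometric(p=0.214) (number of trials until the first success, k ≥ 1).

For a Geometric distribution, the PMF gives us the probability of each outcome.

Using the PMF formula:
P(X = 12) = 0.015138

Rounded to 4 decimal places: 0.0151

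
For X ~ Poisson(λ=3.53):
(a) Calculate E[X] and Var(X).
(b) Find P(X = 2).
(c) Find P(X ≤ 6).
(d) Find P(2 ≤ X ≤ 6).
(a) E[X] = 3.5300, Var(X) = 3.5300
(b) P(X = 2) = 0.182583
(c) P(X ≤ 6) = 0.932374
(d) P(2 ≤ X ≤ 6) = 0.799623

We have X ~ Poisson(λ=3.53).

(a) Moments:
E[X] = 3.5300
Var(X) = 3.5300
σ = √Var(X) = 1.8788

(b) Point probability using PMF:
P(X = 2) = 0.182583

(c) Cumulative probability using CDF:
P(X ≤ 6) = F(6) = 0.932374

(d) Range probability:
P(2 ≤ X ≤ 6) = P(X ≤ 6) - P(X ≤ 1)
                   = F(6) - F(1)
                   = 0.932374 - 0.132751
                   = 0.799623

This means approximately 80.0% of outcomes fall in the interval [2, 6].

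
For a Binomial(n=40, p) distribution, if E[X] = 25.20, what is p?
p = 0.63

For a Binomial(n, p) distribution:
E[X] = n × p

Given n = 40 and E[X] = 25.20:
25.20 = 40 × p
p = 25.20 / 40 = 0.63

Verification: Binomial(40, 0.63) has E[X] = 25.20 ✓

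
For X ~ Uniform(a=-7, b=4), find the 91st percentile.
3.0100

We have X ~ Uniform(a=-7, b=4).

We want to find x such that P(X ≤ x) = 0.91.

This is the 91st percentile, which means 91% of values fall below this point.

Using the inverse CDF (quantile function):
x = F⁻¹(0.91) = 3.0100

Verification: P(X ≤ 3.0100) = 0.91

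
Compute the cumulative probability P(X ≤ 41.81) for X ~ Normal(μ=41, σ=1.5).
0.705401

We have X ~ Normal(μ=41, σ=1.5).

The CDF gives us P(X ≤ k).

Using the CDF:
P(X ≤ 41.81) = 0.705401

This means there's approximately a 70.5% chance that X is at most 41.81.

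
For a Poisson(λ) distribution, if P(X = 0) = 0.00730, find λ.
λ = 4.9199

For a Poisson(λ) distribution, the PMF at 0 is:
P(X = 0) = λ^0 e^(-λ) / 0! = e^(-λ)

Given P(X = 0) = 0.00730:
e^(-λ) = 0.00730
-λ = ln(0.00730)
λ = -ln(0.00730) = 4.9199

Verification: e^(-4.9199) = 0.00730 ✓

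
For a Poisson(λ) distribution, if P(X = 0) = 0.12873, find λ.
λ = 2.0500

For a Poisson(λ) distribution, the PMF at 0 is:
P(X = 0) = λ^0 e^(-λ) / 0! = e^(-λ)

Given P(X = 0) = 0.12873:
e^(-λ) = 0.12873
-λ = ln(0.12873)
λ = -ln(0.12873) = 2.0500

Verification: e^(-2.0500) = 0.12873 ✓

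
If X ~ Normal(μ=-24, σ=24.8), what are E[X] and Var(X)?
E[X] = -24.0000, Var(X) = 615.0400

We have X ~ Normal(μ=-24, σ=24.8).

For a Normal distribution with μ=-24, σ=24.8:

Expected value:
E[X] = -24.0000

Variance:
Var(X) = 615.0400

Standard deviation:
σ = √Var(X) = 24.8000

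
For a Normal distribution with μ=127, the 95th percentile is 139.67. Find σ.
σ = 7.7028

For X ~ Normal(μ, σ), the p-th percentile satisfies x = μ + z_p × σ,
where z_p = Φ⁻¹(p) is the standard normal quantile.

Step 1: z_{0.95} = Φ⁻¹(0.95) = 1.6449

Step 2: Solve for σ:
139.67 = 127 + 1.6449 × σ
σ = (139.67 - 127) / 1.6449
σ = 12.67 / 1.6449
σ = 7.7028

Verification: μ + z × σ = 127 + 1.6449 × 7.7028 = 139.67 ✓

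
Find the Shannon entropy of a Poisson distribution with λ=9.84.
2.5532 nats

We have X ~ Poisson(λ=9.84).

The Shannon entropy measures the uncertainty or information content of the distribution.

For a Poisson distribution with λ=9.84:
H(X) = 2.5532 nats

(In bits, this would be 3.6835 bits.)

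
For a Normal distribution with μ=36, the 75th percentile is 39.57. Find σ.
σ = 5.2929

For X ~ Normal(μ, σ), the p-th percentile satisfies x = μ + z_p × σ,
where z_p = Φ⁻¹(p) is the standard normal quantile.

Step 1: z_{0.75} = Φ⁻¹(0.75) = 0.6745

Step 2: Solve for σ:
39.57 = 36 + 0.6745 × σ
σ = (39.57 - 36) / 0.6745
σ = 3.57 / 0.6745
σ = 5.2929

Verification: μ + z × σ = 36 + 0.6745 × 5.2929 = 39.57 ✓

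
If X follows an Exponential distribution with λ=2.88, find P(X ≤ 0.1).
0.250238

We have X ~ Exponential(λ=2.88).

The CDF gives us P(X ≤ k).

Using the CDF:
P(X ≤ 0.1) = 0.250238

This means there's approximately a 25.0% chance that X is at most 0.1.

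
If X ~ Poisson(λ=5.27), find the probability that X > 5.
0.431304

We have X ~ Poisson(λ=5.27).

P(X > 5) = 1 - P(X ≤ 5)
                = 1 - F(5)
                = 1 - 0.568696
                = 0.431304

So there's approximately a 43.1% chance that X exceeds 5.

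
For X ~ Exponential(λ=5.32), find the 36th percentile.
0.0839

We have X ~ Exponential(λ=5.32).

We want to find x such that P(X ≤ x) = 0.36.

This is the 36th percentile, which means 36% of values fall below this point.

Using the inverse CDF (quantile function):
x = F⁻¹(0.36) = 0.0839

Verification: P(X ≤ 0.0839) = 0.36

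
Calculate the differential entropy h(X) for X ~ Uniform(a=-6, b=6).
2.4849 nats

We have X ~ Uniform(a=-6, b=6).

The differential entropy measures the uncertainty or information content of the distribution.

For a Uniform distribution with a=-6, b=6:
h(X) = 2.4849 nats

(In bits, this would be 3.5850 bits.)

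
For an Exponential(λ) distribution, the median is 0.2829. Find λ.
λ = 2.4501

For X ~ Exponential(λ), the CDF is F(x) = 1 - e^(-λx).
The median m satisfies F(m) = 0.5:
1 - e^(-λm) = 0.5
e^(-λm) = 0.5
λm = ln(2)
m = ln(2) / λ

Given m = 0.2829:
λ = ln(2) / 0.2829 = 0.693147 / 0.2829 = 2.4501

Verification: ln(2) / 2.4501 = 0.2829 ✓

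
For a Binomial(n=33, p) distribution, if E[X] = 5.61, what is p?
p = 0.17

For a Binomial(n, p) distribution:
E[X] = n × p

Given n = 33 and E[X] = 5.61:
5.61 = 33 × p
p = 5.61 / 33 = 0.17

Verification: Binomial(33, 0.17) has E[X] = 5.61 ✓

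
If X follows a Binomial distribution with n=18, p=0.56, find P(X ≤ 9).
0.388542

We have X ~ Binomial(n=18, p=0.56).

The CDF gives us P(X ≤ k).

Using the CDF:
P(X ≤ 9) = 0.388542

This means there's approximately a 38.9% chance that X is at most 9.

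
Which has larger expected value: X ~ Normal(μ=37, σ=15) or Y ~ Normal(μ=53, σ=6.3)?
Y has larger mean (53.0000 > 37.0000)

Compute the expected value for each distribution:

X ~ Normal(μ=37, σ=15):
E[X] = 37.0000

Y ~ Normal(μ=53, σ=6.3):
E[Y] = 53.0000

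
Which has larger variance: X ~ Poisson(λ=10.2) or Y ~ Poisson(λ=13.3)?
Y has larger variance (13.3000 > 10.2000)

Compute the variance for each distribution:

X ~ Poisson(λ=10.2):
Var(X) = 10.2000

Y ~ Poisson(λ=13.3):
Var(Y) = 13.3000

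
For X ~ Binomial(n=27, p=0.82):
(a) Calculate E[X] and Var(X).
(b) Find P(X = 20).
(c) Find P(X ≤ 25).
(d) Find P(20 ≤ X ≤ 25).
(a) E[X] = 22.1400, Var(X) = 3.9852
(b) P(X = 20) = 0.102710
(c) P(X ≤ 25) = 0.967378
(d) P(20 ≤ X ≤ 25) = 0.869716

We have X ~ Binomial(n=27, p=0.82).

(a) Moments:
E[X] = 22.1400
Var(X) = 3.9852
σ = √Var(X) = 1.9963

(b) Point probability using PMF:
P(X = 20) = 0.102710

(c) Cumulative probability using CDF:
P(X ≤ 25) = F(25) = 0.967378

(d) Range probability:
P(20 ≤ X ≤ 25) = P(X ≤ 25) - P(X ≤ 19)
                   = F(25) - F(19)
                   = 0.967378 - 0.097662
                   = 0.869716

This means approximately 87.0% of outcomes fall in the interval [20, 25].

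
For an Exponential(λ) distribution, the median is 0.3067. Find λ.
λ = 2.2600

For X ~ Exponential(λ), the CDF is F(x) = 1 - e^(-λx).
The median m satisfies F(m) = 0.5:
1 - e^(-λm) = 0.5
e^(-λm) = 0.5
λm = ln(2)
m = ln(2) / λ

Given m = 0.3067:
λ = ln(2) / 0.3067 = 0.693147 / 0.3067 = 2.2600

Verification: ln(2) / 2.2600 = 0.3067 ✓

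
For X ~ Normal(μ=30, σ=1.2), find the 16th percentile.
28.8067

We have X ~ Normal(μ=30, σ=1.2).

We want to find x such that P(X ≤ x) = 0.16.

This is the 16th percentile, which means 16% of values fall below this point.

Using the inverse CDF (quantile function):
x = F⁻¹(0.16) = 28.8067

Verification: P(X ≤ 28.8067) = 0.16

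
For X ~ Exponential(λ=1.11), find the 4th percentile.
0.0368

We have X ~ Exponential(λ=1.11).

We want to find x such that P(X ≤ x) = 0.04.

This is the 4th percentile, which means 4% of values fall below this point.

Using the inverse CDF (quantile function):
x = F⁻¹(0.04) = 0.0368

Verification: P(X ≤ 0.0368) = 0.04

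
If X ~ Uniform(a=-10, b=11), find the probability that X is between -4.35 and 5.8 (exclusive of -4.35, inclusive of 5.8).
0.483333

We have X ~ Uniform(a=-10, b=11).

To find P(-4.35 < X ≤ 5.8), we use:
P(-4.35 < X ≤ 5.8) = P(X ≤ 5.8) - P(X ≤ -4.35)
                 = F(5.8) - F(-4.35)
                 = 0.752381 - 0.269048
                 = 0.483333

So there's approximately a 48.3% chance that X falls in this range.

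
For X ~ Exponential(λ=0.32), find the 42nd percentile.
1.7023

We have X ~ Exponential(λ=0.32).

We want to find x such that P(X ≤ x) = 0.42.

This is the 42nd percentile, which means 42% of values fall below this point.

Using the inverse CDF (quantile function):
x = F⁻¹(0.42) = 1.7023

Verification: P(X ≤ 1.7023) = 0.42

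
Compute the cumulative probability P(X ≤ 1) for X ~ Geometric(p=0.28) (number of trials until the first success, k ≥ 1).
0.280000

We have X ~ Geometric(p=0.28) (number of trials until the first success, k ≥ 1).

The CDF gives us P(X ≤ k).

Using the CDF:
P(X ≤ 1) = 0.280000

This means there's approximately a 28.0% chance that X is at most 1.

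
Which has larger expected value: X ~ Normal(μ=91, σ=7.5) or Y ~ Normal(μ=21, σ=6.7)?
X has larger mean (91.0000 > 21.0000)

Compute the expected value for each distribution:

X ~ Normal(μ=91, σ=7.5):
E[X] = 91.0000

Y ~ Normal(μ=21, σ=6.7):
E[Y] = 21.0000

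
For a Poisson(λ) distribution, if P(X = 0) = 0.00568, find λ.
λ = 5.1708

For a Poisson(λ) distribution, the PMF at 0 is:
P(X = 0) = λ^0 e^(-λ) / 0! = e^(-λ)

Given P(X = 0) = 0.00568:
e^(-λ) = 0.00568
-λ = ln(0.00568)
λ = -ln(0.00568) = 5.1708

Verification: e^(-5.1708) = 0.00568 ✓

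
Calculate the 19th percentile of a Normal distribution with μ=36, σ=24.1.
14.8427

We have X ~ Normal(μ=36, σ=24.1).

We want to find x such that P(X ≤ x) = 0.19.

This is the 19th percentile, which means 19% of values fall below this point.

Using the inverse CDF (quantile function):
x = F⁻¹(0.19) = 14.8427

Verification: P(X ≤ 14.8427) = 0.19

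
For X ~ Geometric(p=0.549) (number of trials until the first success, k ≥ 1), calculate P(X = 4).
0.050362

We have X ~ Geometric(p=0.549) (number of trials until the first success, k ≥ 1).

For a Geometric distribution, the PMF gives us the probability of each outcome.

Using the PMF formula:
P(X = 4) = 0.050362

Rounded to 4 decimal places: 0.0504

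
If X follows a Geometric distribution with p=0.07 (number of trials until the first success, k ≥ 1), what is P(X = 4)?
0.056305

We have X ~ Geometric(p=0.07) (number of trials until the first success, k ≥ 1).

For a Geometric distribution, the PMF gives us the probability of each outcome.

Using the PMF formula:
P(X = 4) = 0.056305

Rounded to 4 decimal places: 0.0563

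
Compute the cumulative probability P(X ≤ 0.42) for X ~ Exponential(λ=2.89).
0.702934

We have X ~ Exponential(λ=2.89).

The CDF gives us P(X ≤ k).

Using the CDF:
P(X ≤ 0.42) = 0.702934

This means there's approximately a 70.3% chance that X is at most 0.42.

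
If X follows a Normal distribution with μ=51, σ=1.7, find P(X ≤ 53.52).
0.930877

We have X ~ Normal(μ=51, σ=1.7).

The CDF gives us P(X ≤ k).

Using the CDF:
P(X ≤ 53.52) = 0.930877

This means there's approximately a 93.1% chance that X is at most 53.52.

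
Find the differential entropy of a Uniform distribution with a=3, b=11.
2.0794 nats

We have X ~ Uniform(a=3, b=11).

The differential entropy measures the uncertainty or information content of the distribution.

For a Uniform distribution with a=3, b=11:
h(X) = 2.0794 nats

(In bits, this would be 3.0000 bits.)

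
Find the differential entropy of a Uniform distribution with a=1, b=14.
2.5649 nats

We have X ~ Uniform(a=1, b=14).

The differential entropy measures the uncertainty or information content of the distribution.

For a Uniform distribution with a=1, b=14:
h(X) = 2.5649 nats

(In bits, this would be 3.7004 bits.)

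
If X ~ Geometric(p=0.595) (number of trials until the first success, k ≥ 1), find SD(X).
1.0696

We have X ~ Geometric(p=0.595) (number of trials until the first success, k ≥ 1).

For a Geometric distribution with p=0.595 (number of trials until the first success, k ≥ 1):
σ = √Var(X) = 1.0696

The standard deviation is the square root of the variance.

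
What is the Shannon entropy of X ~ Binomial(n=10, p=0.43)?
1.8651 nats

We have X ~ Binomial(n=10, p=0.43).

The Shannon entropy measures the uncertainty or information content of the distribution.

For a Binomial distribution with n=10, p=0.43:
H(X) = 1.8651 nats

(In bits, this would be 2.6908 bits.)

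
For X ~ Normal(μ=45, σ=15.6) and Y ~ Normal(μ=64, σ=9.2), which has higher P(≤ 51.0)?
X has higher probability (P(X ≤ 51.0) = 0.6497 > P(Y ≤ 51.0) = 0.0788)

Compute P(≤ 51.0) for each distribution:

X ~ Normal(μ=45, σ=15.6):
P(X ≤ 51.0) = 0.6497

Y ~ Normal(μ=64, σ=9.2):
P(Y ≤ 51.0) = 0.0788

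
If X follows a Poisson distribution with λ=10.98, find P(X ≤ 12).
0.690883

We have X ~ Poisson(λ=10.98).

The CDF gives us P(X ≤ k).

Using the CDF:
P(X ≤ 12) = 0.690883

This means there's approximately a 69.1% chance that X is at most 12.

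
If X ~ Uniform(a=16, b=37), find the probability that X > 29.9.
0.338095

We have X ~ Uniform(a=16, b=37).

P(X > 29.9) = 1 - P(X ≤ 29.9)
                = 1 - F(29.9)
                = 1 - 0.661905
                = 0.338095

So there's approximately a 33.8% chance that X exceeds 29.9.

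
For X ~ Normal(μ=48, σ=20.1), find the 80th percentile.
64.9166

We have X ~ Normal(μ=48, σ=20.1).

We want to find x such that P(X ≤ x) = 0.8.

This is the 80th percentile, which means 80% of values fall below this point.

Using the inverse CDF (quantile function):
x = F⁻¹(0.8) = 64.9166

Verification: P(X ≤ 64.9166) = 0.8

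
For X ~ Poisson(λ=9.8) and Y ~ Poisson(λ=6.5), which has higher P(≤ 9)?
Y has higher probability (P(Y ≤ 9) = 0.8774 > P(X ≤ 9) = 0.4832)

Compute P(≤ 9) for each distribution:

X ~ Poisson(λ=9.8):
P(X ≤ 9) = 0.4832

Y ~ Poisson(λ=6.5):
P(Y ≤ 9) = 0.8774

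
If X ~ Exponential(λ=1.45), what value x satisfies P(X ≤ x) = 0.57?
0.5820

We have X ~ Exponential(λ=1.45).

We want to find x such that P(X ≤ x) = 0.57.

This is the 57th percentile, which means 57% of values fall below this point.

Using the inverse CDF (quantile function):
x = F⁻¹(0.57) = 0.5820

Verification: P(X ≤ 0.5820) = 0.57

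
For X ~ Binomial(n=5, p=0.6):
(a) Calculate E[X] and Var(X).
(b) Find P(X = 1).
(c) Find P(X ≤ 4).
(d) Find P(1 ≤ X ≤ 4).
(a) E[X] = 3.0000, Var(X) = 1.2000
(b) P(X = 1) = 0.076800
(c) P(X ≤ 4) = 0.922240
(d) P(1 ≤ X ≤ 4) = 0.912000

We have X ~ Binomial(n=5, p=0.6).

(a) Moments:
E[X] = 3.0000
Var(X) = 1.2000
σ = √Var(X) = 1.0954

(b) Point probability using PMF:
P(X = 1) = 0.076800

(c) Cumulative probability using CDF:
P(X ≤ 4) = F(4) = 0.922240

(d) Range probability:
P(1 ≤ X ≤ 4) = P(X ≤ 4) - P(X ≤ 0)
                   = F(4) - F(0)
                   = 0.922240 - 0.010240
                   = 0.912000

This means approximately 91.2% of outcomes fall in the interval [1, 4].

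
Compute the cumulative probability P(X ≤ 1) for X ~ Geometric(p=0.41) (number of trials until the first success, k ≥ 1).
0.410000

We have X ~ Geometric(p=0.41) (number of trials until the first success, k ≥ 1).

The CDF gives us P(X ≤ k).

Using the CDF:
P(X ≤ 1) = 0.410000

This means there's approximately a 41.0% chance that X is at most 1.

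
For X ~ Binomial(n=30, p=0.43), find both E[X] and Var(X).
E[X] = 12.9000, Var(X) = 7.3530

We have X ~ Binomial(n=30, p=0.43).

For a Binomial distribution with n=30, p=0.43:

Expected value:
E[X] = 12.9000

Variance:
Var(X) = 7.3530

Standard deviation:
σ = √Var(X) = 2.7116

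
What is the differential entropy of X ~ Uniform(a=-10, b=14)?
3.1781 nats

We have X ~ Uniform(a=-10, b=14).

The differential entropy measures the uncertainty or information content of the distribution.

For a Uniform distribution with a=-10, b=14:
h(X) = 3.1781 nats

(In bits, this would be 4.5850 bits.)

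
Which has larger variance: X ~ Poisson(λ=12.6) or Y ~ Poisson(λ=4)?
X has larger variance (12.6000 > 4.0000)

Compute the variance for each distribution:

X ~ Poisson(λ=12.6):
Var(X) = 12.6000

Y ~ Poisson(λ=4):
Var(Y) = 4.0000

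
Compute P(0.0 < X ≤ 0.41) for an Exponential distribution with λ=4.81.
0.860836

We have X ~ Exponential(λ=4.81).

To find P(0.0 < X ≤ 0.41), we use:
P(0.0 < X ≤ 0.41) = P(X ≤ 0.41) - P(X ≤ 0.0)
                 = F(0.41) - F(0.0)
                 = 0.860836 - 0.000000
                 = 0.860836

So there's approximately a 86.1% chance that X falls in this range.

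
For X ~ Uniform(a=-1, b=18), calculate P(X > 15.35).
0.139474

We have X ~ Uniform(a=-1, b=18).

P(X > 15.35) = 1 - P(X ≤ 15.35)
                = 1 - F(15.35)
                = 1 - 0.860526
                = 0.139474

So there's approximately a 13.9% chance that X exceeds 15.35.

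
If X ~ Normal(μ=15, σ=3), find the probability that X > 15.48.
0.436441

We have X ~ Normal(μ=15, σ=3).

P(X > 15.48) = 1 - P(X ≤ 15.48)
                = 1 - F(15.48)
                = 1 - 0.563559
                = 0.436441

So there's approximately a 43.6% chance that X exceeds 15.48.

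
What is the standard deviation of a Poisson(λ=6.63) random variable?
2.5749

We have X ~ Poisson(λ=6.63).

For a Poisson distribution with λ=6.63:
σ = √Var(X) = 2.5749

The standard deviation is the square root of the variance.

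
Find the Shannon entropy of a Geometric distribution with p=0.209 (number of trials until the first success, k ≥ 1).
2.4528 nats

We have X ~ Geometric(p=0.209) (number of trials until the first success, k ≥ 1).

The Shannon entropy measures the uncertainty or information content of the distribution.

For a Geometric distribution with p=0.209 (number of trials until the first success, k ≥ 1):
H(X) = 2.4528 nats

(In bits, this would be 3.5386 bits.)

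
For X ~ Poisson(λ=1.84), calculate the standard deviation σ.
1.3565

We have X ~ Poisson(λ=1.84).

For a Poisson distribution with λ=1.84:
σ = √Var(X) = 1.3565

The standard deviation is the square root of the variance.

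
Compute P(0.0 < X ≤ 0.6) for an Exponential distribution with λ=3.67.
0.889418

We have X ~ Exponential(λ=3.67).

To find P(0.0 < X ≤ 0.6), we use:
P(0.0 < X ≤ 0.6) = P(X ≤ 0.6) - P(X ≤ 0.0)
                 = F(0.6) - F(0.0)
                 = 0.889418 - 0.000000
                 = 0.889418

So there's approximately a 88.9% chance that X falls in this range.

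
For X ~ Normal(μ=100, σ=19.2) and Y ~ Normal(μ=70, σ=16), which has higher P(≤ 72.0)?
Y has higher probability (P(Y ≤ 72.0) = 0.5497 > P(X ≤ 72.0) = 0.0724)

Compute P(≤ 72.0) for each distribution:

X ~ Normal(μ=100, σ=19.2):
P(X ≤ 72.0) = 0.0724

Y ~ Normal(μ=70, σ=16):
P(Y ≤ 72.0) = 0.5497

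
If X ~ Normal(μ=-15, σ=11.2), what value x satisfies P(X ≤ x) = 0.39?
-18.1284

We have X ~ Normal(μ=-15, σ=11.2).

We want to find x such that P(X ≤ x) = 0.39.

This is the 39th percentile, which means 39% of values fall below this point.

Using the inverse CDF (quantile function):
x = F⁻¹(0.39) = -18.1284

Verification: P(X ≤ -18.1284) = 0.39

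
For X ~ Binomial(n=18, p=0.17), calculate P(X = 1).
0.128839

We have X ~ Binomial(n=18, p=0.17).

For a Binomial distribution, the PMF gives us the probability of each outcome.

Using the PMF formula:
P(X = 1) = 0.128839

Rounded to 4 decimal places: 0.1288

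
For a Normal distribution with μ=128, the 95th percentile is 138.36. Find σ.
σ = 6.2984

For X ~ Normal(μ, σ), the p-th percentile satisfies x = μ + z_p × σ,
where z_p = Φ⁻¹(p) is the standard normal quantile.

Step 1: z_{0.95} = Φ⁻¹(0.95) = 1.6449

Step 2: Solve for σ:
138.36 = 128 + 1.6449 × σ
σ = (138.36 - 128) / 1.6449
σ = 10.36 / 1.6449
σ = 6.2984

Verification: μ + z × σ = 128 + 1.6449 × 6.2984 = 138.36 ✓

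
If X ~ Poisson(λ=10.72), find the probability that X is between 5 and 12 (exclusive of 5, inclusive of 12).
0.674614

We have X ~ Poisson(λ=10.72).

To find P(5 < X ≤ 12), we use:
P(5 < X ≤ 12) = P(X ≤ 12) - P(X ≤ 5)
                 = F(12) - F(5)
                 = 0.718911 - 0.044297
                 = 0.674614

So there's approximately a 67.5% chance that X falls in this range.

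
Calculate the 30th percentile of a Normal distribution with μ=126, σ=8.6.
121.4902

We have X ~ Normal(μ=126, σ=8.6).

We want to find x such that P(X ≤ x) = 0.3.

This is the 30th percentile, which means 30% of values fall below this point.

Using the inverse CDF (quantile function):
x = F⁻¹(0.3) = 121.4902

Verification: P(X ≤ 121.4902) = 0.3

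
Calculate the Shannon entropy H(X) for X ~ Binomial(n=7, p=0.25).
1.5241 nats

We have X ~ Binomial(n=7, p=0.25).

The Shannon entropy measures the uncertainty or information content of the distribution.

For a Binomial distribution with n=7, p=0.25:
H(X) = 1.5241 nats

(In bits, this would be 2.1989 bits.)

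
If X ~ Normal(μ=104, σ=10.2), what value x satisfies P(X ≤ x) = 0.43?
102.2010

We have X ~ Normal(μ=104, σ=10.2).

We want to find x such that P(X ≤ x) = 0.43.

This is the 43rd percentile, which means 43% of values fall below this point.

Using the inverse CDF (quantile function):
x = F⁻¹(0.43) = 102.2010

Verification: P(X ≤ 102.2010) = 0.43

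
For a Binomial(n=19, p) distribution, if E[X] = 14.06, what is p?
p = 0.74

For a Binomial(n, p) distribution:
E[X] = n × p

Given n = 19 and E[X] = 14.06:
14.06 = 19 × p
p = 14.06 / 19 = 0.74

Verification: Binomial(19, 0.74) has E[X] = 14.06 ✓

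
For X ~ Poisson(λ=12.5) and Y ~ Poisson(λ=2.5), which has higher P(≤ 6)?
Y has higher probability (P(Y ≤ 6) = 0.9858 > P(X ≤ 6) = 0.0346)

Compute P(≤ 6) for each distribution:

X ~ Poisson(λ=12.5):
P(X ≤ 6) = 0.0346

Y ~ Poisson(λ=2.5):
P(Y ≤ 6) = 0.9858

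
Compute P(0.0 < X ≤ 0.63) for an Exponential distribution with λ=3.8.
0.908736

We have X ~ Exponential(λ=3.8).

To find P(0.0 < X ≤ 0.63), we use:
P(0.0 < X ≤ 0.63) = P(X ≤ 0.63) - P(X ≤ 0.0)
                 = F(0.63) - F(0.0)
                 = 0.908736 - 0.000000
                 = 0.908736

So there's approximately a 90.9% chance that X falls in this range.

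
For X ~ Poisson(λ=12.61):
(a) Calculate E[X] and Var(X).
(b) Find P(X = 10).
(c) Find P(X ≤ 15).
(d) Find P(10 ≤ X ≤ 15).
(a) E[X] = 12.6100, Var(X) = 12.6100
(b) P(X = 10) = 0.093526
(c) P(X ≤ 15) = 0.797022
(d) P(10 ≤ X ≤ 15) = 0.603879

We have X ~ Poisson(λ=12.61).

(a) Moments:
E[X] = 12.6100
Var(X) = 12.6100
σ = √Var(X) = 3.5511

(b) Point probability using PMF:
P(X = 10) = 0.093526

(c) Cumulative probability using CDF:
P(X ≤ 15) = F(15) = 0.797022

(d) Range probability:
P(10 ≤ X ≤ 15) = P(X ≤ 15) - P(X ≤ 9)
                   = F(15) - F(9)
                   = 0.797022 - 0.193144
                   = 0.603879

This means approximately 60.4% of outcomes fall in the interval [10, 15].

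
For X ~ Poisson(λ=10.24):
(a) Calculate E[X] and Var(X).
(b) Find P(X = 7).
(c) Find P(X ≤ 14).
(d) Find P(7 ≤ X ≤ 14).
(a) E[X] = 10.2400, Var(X) = 10.2400
(b) P(X = 7) = 0.083655
(c) P(X ≤ 14) = 0.903441
(d) P(7 ≤ X ≤ 14) = 0.787721

We have X ~ Poisson(λ=10.24).

(a) Moments:
E[X] = 10.2400
Var(X) = 10.2400
σ = √Var(X) = 3.2000

(b) Point probability using PMF:
P(X = 7) = 0.083655

(c) Cumulative probability using CDF:
P(X ≤ 14) = F(14) = 0.903441

(d) Range probability:
P(7 ≤ X ≤ 14) = P(X ≤ 14) - P(X ≤ 6)
                   = F(14) - F(6)
                   = 0.903441 - 0.115720
                   = 0.787721

This means approximately 78.8% of outcomes fall in the interval [7, 14].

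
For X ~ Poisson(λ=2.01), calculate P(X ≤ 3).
0.855314

We have X ~ Poisson(λ=2.01).

The CDF gives us P(X ≤ k).

Using the CDF:
P(X ≤ 3) = 0.855314

This means there's approximately a 85.5% chance that X is at most 3.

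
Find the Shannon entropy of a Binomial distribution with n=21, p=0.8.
2.0135 nats

We have X ~ Binomial(n=21, p=0.8).

The Shannon entropy measures the uncertainty or information content of the distribution.

For a Binomial distribution with n=21, p=0.8:
H(X) = 2.0135 nats

(In bits, this would be 2.9048 bits.)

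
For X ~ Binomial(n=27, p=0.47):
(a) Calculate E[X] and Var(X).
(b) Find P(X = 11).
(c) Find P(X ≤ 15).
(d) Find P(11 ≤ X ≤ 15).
(a) E[X] = 12.6900, Var(X) = 6.7257
(b) P(X = 11) = 0.124939
(c) P(X ≤ 15) = 0.860667
(d) P(11 ≤ X ≤ 15) = 0.660888

We have X ~ Binomial(n=27, p=0.47).

(a) Moments:
E[X] = 12.6900
Var(X) = 6.7257
σ = √Var(X) = 2.5934

(b) Point probability using PMF:
P(X = 11) = 0.124939

(c) Cumulative probability using CDF:
P(X ≤ 15) = F(15) = 0.860667

(d) Range probability:
P(11 ≤ X ≤ 15) = P(X ≤ 15) - P(X ≤ 10)
                   = F(15) - F(10)
                   = 0.860667 - 0.199779
                   = 0.660888

This means approximately 66.1% of outcomes fall in the interval [11, 15].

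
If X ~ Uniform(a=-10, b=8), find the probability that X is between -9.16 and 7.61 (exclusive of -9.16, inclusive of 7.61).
0.931667

We have X ~ Uniform(a=-10, b=8).

To find P(-9.16 < X ≤ 7.61), we use:
P(-9.16 < X ≤ 7.61) = P(X ≤ 7.61) - P(X ≤ -9.16)
                 = F(7.61) - F(-9.16)
                 = 0.978333 - 0.046667
                 = 0.931667

So there's approximately a 93.2% chance that X falls in this range.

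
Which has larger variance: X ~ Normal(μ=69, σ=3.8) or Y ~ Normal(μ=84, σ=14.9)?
Y has larger variance (222.0100 > 14.4400)

Compute the variance for each distribution:

X ~ Normal(μ=69, σ=3.8):
Var(X) = 14.4400

Y ~ Normal(μ=84, σ=14.9):
Var(Y) = 222.0100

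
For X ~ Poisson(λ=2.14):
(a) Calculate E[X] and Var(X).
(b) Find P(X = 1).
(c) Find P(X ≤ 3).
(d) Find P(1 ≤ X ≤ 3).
(a) E[X] = 2.1400, Var(X) = 2.1400
(b) P(X = 1) = 0.251781
(c) P(X ≤ 3) = 0.831019
(d) P(1 ≤ X ≤ 3) = 0.713364

We have X ~ Poisson(λ=2.14).

(a) Moments:
E[X] = 2.1400
Var(X) = 2.1400
σ = √Var(X) = 1.4629

(b) Point probability using PMF:
P(X = 1) = 0.251781

(c) Cumulative probability using CDF:
P(X ≤ 3) = F(3) = 0.831019

(d) Range probability:
P(1 ≤ X ≤ 3) = P(X ≤ 3) - P(X ≤ 0)
                   = F(3) - F(0)
                   = 0.831019 - 0.117655
                   = 0.713364

This means approximately 71.3% of outcomes fall in the interval [1, 3].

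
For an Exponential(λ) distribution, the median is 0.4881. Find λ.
λ = 1.4201

For X ~ Exponential(λ), the CDF is F(x) = 1 - e^(-λx).
The median m satisfies F(m) = 0.5:
1 - e^(-λm) = 0.5
e^(-λm) = 0.5
λm = ln(2)
m = ln(2) / λ

Given m = 0.4881:
λ = ln(2) / 0.4881 = 0.693147 / 0.4881 = 1.4201

Verification: ln(2) / 1.4201 = 0.4881 ✓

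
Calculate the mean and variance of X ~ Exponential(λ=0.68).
E[X] = 1.4706, Var(X) = 2.1626

We have X ~ Exponential(λ=0.68).

For an Exponential distribution with λ=0.68:

Expected value:
E[X] = 1.4706

Variance:
Var(X) = 2.1626

Standard deviation:
σ = √Var(X) = 1.4706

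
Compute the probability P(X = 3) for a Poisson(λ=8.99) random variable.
0.015095

We have X ~ Poisson(λ=8.99).

For a Poisson distribution, the PMF gives us the probability of each outcome.

Using the PMF formula:
P(X = 3) = 0.015095

Rounded to 4 decimal places: 0.0151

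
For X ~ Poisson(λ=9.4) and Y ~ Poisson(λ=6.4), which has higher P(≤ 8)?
Y has higher probability (P(Y ≤ 8) = 0.8033 > P(X ≤ 8) = 0.4042)

Compute P(≤ 8) for each distribution:

X ~ Poisson(λ=9.4):
P(X ≤ 8) = 0.4042

Y ~ Poisson(λ=6.4):
P(Y ≤ 8) = 0.8033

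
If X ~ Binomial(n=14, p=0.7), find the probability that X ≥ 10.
0.584201

We have X ~ Binomial(n=14, p=0.7).

For discrete distributions, P(X ≥ 10) = 1 - P(X ≤ 9).

P(X ≤ 9) = 0.415799
P(X ≥ 10) = 1 - 0.415799 = 0.584201

So there's approximately a 58.4% chance that X is at least 10.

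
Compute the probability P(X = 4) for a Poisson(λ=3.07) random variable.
0.171814

We have X ~ Poisson(λ=3.07).

For a Poisson distribution, the PMF gives us the probability of each outcome.

Using the PMF formula:
P(X = 4) = 0.171814

Rounded to 4 decimal places: 0.1718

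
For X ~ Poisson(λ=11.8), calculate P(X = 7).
0.047432

We have X ~ Poisson(λ=11.8).

For a Poisson distribution, the PMF gives us the probability of each outcome.

Using the PMF formula:
P(X = 7) = 0.047432

Rounded to 4 decimal places: 0.0474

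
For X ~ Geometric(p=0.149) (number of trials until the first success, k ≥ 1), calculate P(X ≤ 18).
0.945206

We have X ~ Geometric(p=0.149) (number of trials until the first success, k ≥ 1).

The CDF gives us P(X ≤ k).

Using the CDF:
P(X ≤ 18) = 0.945206

This means there's approximately a 94.5% chance that X is at most 18.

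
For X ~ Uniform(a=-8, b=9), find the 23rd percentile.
-4.0900

We have X ~ Uniform(a=-8, b=9).

We want to find x such that P(X ≤ x) = 0.23.

This is the 23rd percentile, which means 23% of values fall below this point.

Using the inverse CDF (quantile function):
x = F⁻¹(0.23) = -4.0900

Verification: P(X ≤ -4.0900) = 0.23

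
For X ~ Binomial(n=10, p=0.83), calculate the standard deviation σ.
1.1879

We have X ~ Binomial(n=10, p=0.83).

For a Binomial distribution with n=10, p=0.83:
σ = √Var(X) = 1.1879

The standard deviation is the square root of the variance.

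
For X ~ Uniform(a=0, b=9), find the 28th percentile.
2.5200

We have X ~ Uniform(a=0, b=9).

We want to find x such that P(X ≤ x) = 0.28.

This is the 28th percentile, which means 28% of values fall below this point.

Using the inverse CDF (quantile function):
x = F⁻¹(0.28) = 2.5200

Verification: P(X ≤ 2.5200) = 0.28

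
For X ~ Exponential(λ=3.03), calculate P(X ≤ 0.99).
0.950198

We have X ~ Exponential(λ=3.03).

The CDF gives us P(X ≤ k).

Using the CDF:
P(X ≤ 0.99) = 0.950198

This means there's approximately a 95.0% chance that X is at most 0.99.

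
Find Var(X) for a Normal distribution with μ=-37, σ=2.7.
7.2900

We have X ~ Normal(μ=-37, σ=2.7).

For a Normal distribution with μ=-37, σ=2.7:
Var(X) = 7.2900

The variance measures the spread of the distribution around the mean.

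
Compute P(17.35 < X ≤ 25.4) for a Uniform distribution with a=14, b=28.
0.575000

We have X ~ Uniform(a=14, b=28).

To find P(17.35 < X ≤ 25.4), we use:
P(17.35 < X ≤ 25.4) = P(X ≤ 25.4) - P(X ≤ 17.35)
                 = F(25.4) - F(17.35)
                 = 0.814286 - 0.239286
                 = 0.575000

So there's approximately a 57.5% chance that X falls in this range.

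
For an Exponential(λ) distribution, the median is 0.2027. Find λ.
λ = 3.4196

For X ~ Exponential(λ), the CDF is F(x) = 1 - e^(-λx).
The median m satisfies F(m) = 0.5:
1 - e^(-λm) = 0.5
e^(-λm) = 0.5
λm = ln(2)
m = ln(2) / λ

Given m = 0.2027:
λ = ln(2) / 0.2027 = 0.693147 / 0.2027 = 3.4196

Verification: ln(2) / 3.4196 = 0.2027 ✓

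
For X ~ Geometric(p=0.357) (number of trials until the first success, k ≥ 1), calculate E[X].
2.8011

We have X ~ Geometric(p=0.357) (number of trials until the first success, k ≥ 1).

For a Geometric distribution with p=0.357 (number of trials until the first success, k ≥ 1):
E[X] = 2.8011

This is the expected (average) value of X.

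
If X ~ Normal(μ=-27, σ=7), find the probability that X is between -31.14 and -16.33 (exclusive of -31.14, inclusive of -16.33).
0.659165

We have X ~ Normal(μ=-27, σ=7).

To find P(-31.14 < X ≤ -16.33), we use:
P(-31.14 < X ≤ -16.33) = P(X ≤ -16.33) - P(X ≤ -31.14)
                 = F(-16.33) - F(-31.14)
                 = 0.936281 - 0.277117
                 = 0.659165

So there's approximately a 65.9% chance that X falls in this range.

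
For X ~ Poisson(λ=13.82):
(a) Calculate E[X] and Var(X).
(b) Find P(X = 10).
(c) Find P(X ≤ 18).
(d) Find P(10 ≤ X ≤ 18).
(a) E[X] = 13.8200, Var(X) = 13.8200
(b) P(X = 10) = 0.069722
(c) P(X ≤ 18) = 0.892365
(d) P(10 ≤ X ≤ 18) = 0.774166

We have X ~ Poisson(λ=13.82).

(a) Moments:
E[X] = 13.8200
Var(X) = 13.8200
σ = √Var(X) = 3.7175

(b) Point probability using PMF:
P(X = 10) = 0.069722

(c) Cumulative probability using CDF:
P(X ≤ 18) = F(18) = 0.892365

(d) Range probability:
P(10 ≤ X ≤ 18) = P(X ≤ 18) - P(X ≤ 9)
                   = F(18) - F(9)
                   = 0.892365 - 0.118199
                   = 0.774166

This means approximately 77.4% of outcomes fall in the interval [10, 18].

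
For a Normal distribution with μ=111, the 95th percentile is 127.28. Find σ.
σ = 9.8975

For X ~ Normal(μ, σ), the p-th percentile satisfies x = μ + z_p × σ,
where z_p = Φ⁻¹(p) is the standard normal quantile.

Step 1: z_{0.95} = Φ⁻¹(0.95) = 1.6449

Step 2: Solve for σ:
127.28 = 111 + 1.6449 × σ
σ = (127.28 - 111) / 1.6449
σ = 16.28 / 1.6449
σ = 9.8975

Verification: μ + z × σ = 111 + 1.6449 × 9.8975 = 127.28 ✓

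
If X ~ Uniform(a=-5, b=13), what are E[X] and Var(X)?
E[X] = 4.0000, Var(X) = 27.0000

We have X ~ Uniform(a=-5, b=13).

For a Uniform distribution with a=-5, b=13:

Expected value:
E[X] = 4.0000

Variance:
Var(X) = 27.0000

Standard deviation:
σ = √Var(X) = 5.1962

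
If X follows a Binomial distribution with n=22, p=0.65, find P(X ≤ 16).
0.837105

We have X ~ Binomial(n=22, p=0.65).

The CDF gives us P(X ≤ k).

Using the CDF:
P(X ≤ 16) = 0.837105

This means there's approximately a 83.7% chance that X is at most 16.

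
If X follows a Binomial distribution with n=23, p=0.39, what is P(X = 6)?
0.079632

We have X ~ Binomial(n=23, p=0.39).

For a Binomial distribution, the PMF gives us the probability of each outcome.

Using the PMF formula:
P(X = 6) = 0.079632

Rounded to 4 decimal places: 0.0796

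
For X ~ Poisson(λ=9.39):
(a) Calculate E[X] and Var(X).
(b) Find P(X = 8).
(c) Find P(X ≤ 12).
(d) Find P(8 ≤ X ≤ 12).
(a) E[X] = 9.3900, Var(X) = 9.3900
(b) P(X = 8) = 0.125250
(c) P(X ≤ 12) = 0.845583
(d) P(8 ≤ X ≤ 12) = 0.565346

We have X ~ Poisson(λ=9.39).

(a) Moments:
E[X] = 9.3900
Var(X) = 9.3900
σ = √Var(X) = 3.0643

(b) Point probability using PMF:
P(X = 8) = 0.125250

(c) Cumulative probability using CDF:
P(X ≤ 12) = F(12) = 0.845583

(d) Range probability:
P(8 ≤ X ≤ 12) = P(X ≤ 12) - P(X ≤ 7)
                   = F(12) - F(7)
                   = 0.845583 - 0.280237
                   = 0.565346

This means approximately 56.5% of outcomes fall in the interval [8, 12].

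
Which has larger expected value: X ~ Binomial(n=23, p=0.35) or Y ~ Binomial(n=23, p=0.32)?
X has larger mean (8.0500 > 7.3600)

Compute the expected value for each distribution:

X ~ Binomial(n=23, p=0.35):
E[X] = 8.0500

Y ~ Binomial(n=23, p=0.32):
E[Y] = 7.3600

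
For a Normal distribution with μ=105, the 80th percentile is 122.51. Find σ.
σ = 20.8051

For X ~ Normal(μ, σ), the p-th percentile satisfies x = μ + z_p × σ,
where z_p = Φ⁻¹(p) is the standard normal quantile.

Step 1: z_{0.8} = Φ⁻¹(0.8) = 0.8416

Step 2: Solve for σ:
122.51 = 105 + 0.8416 × σ
σ = (122.51 - 105) / 0.8416
σ = 17.51 / 0.8416
σ = 20.8051

Verification: μ + z × σ = 105 + 0.8416 × 20.8051 = 122.51 ✓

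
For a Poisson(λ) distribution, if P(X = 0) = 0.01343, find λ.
λ = 4.3103

For a Poisson(λ) distribution, the PMF at 0 is:
P(X = 0) = λ^0 e^(-λ) / 0! = e^(-λ)

Given P(X = 0) = 0.01343:
e^(-λ) = 0.01343
-λ = ln(0.01343)
λ = -ln(0.01343) = 4.3103

Verification: e^(-4.3103) = 0.01343 ✓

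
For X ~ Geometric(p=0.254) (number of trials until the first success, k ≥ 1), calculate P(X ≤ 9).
0.928443

We have X ~ Geometric(p=0.254) (number of trials until the first success, k ≥ 1).

The CDF gives us P(X ≤ k).

Using the CDF:
P(X ≤ 9) = 0.928443

This means there's approximately a 92.8% chance that X is at most 9.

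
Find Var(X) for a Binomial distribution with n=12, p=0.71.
2.4708

We have X ~ Binomial(n=12, p=0.71).

For a Binomial distribution with n=12, p=0.71:
Var(X) = 2.4708

The variance measures the spread of the distribution around the mean.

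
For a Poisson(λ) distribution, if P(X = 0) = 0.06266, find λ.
λ = 2.7700

For a Poisson(λ) distribution, the PMF at 0 is:
P(X = 0) = λ^0 e^(-λ) / 0! = e^(-λ)

Given P(X = 0) = 0.06266:
e^(-λ) = 0.06266
-λ = ln(0.06266)
λ = -ln(0.06266) = 2.7700

Verification: e^(-2.7700) = 0.06266 ✓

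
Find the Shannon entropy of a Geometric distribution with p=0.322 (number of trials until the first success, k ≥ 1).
1.9515 nats

We have X ~ Geometric(p=0.322) (number of trials until the first success, k ≥ 1).

The Shannon entropy measures the uncertainty or information content of the distribution.

For a Geometric distribution with p=0.322 (number of trials until the first success, k ≥ 1):
H(X) = 1.9515 nats

(In bits, this would be 2.8154 bits.)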